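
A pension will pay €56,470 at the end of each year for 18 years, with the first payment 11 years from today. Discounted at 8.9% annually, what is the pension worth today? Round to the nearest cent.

Value one period before first payment (t=10): 56470 × [1 − (1+0.089)^(−18)] / 0.089 = 56470 × 8.814323 = 497,744.8196
Discount back 10 years: 497,744.8196 × (1+0.089)^(−10) = 497,744.8196 × 0.426306 = 212,191.4845

€212,191.48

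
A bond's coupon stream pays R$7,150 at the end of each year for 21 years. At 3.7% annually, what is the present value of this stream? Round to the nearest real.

R$103,138

PV = PMT · [1 − (1+i)^(−n)] / i = 7150 · 14.424884 = 103,137.9232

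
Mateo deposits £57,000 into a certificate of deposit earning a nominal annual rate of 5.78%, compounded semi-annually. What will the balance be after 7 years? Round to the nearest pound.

£84,937

Periodic rate i = 0.0578/2 = 0.0289; n = 7 × 2 = 14 periods.
57,000 × (1+0.0289)^14 = 57,000 × 1.490131 = 84,937.4458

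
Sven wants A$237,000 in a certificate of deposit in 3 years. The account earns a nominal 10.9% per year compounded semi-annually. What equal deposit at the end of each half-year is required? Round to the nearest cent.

Periodic rate i = 0.109/2 = 0.0545; n = 3 × 2 = 6 periods.
PMT = 237000 / ( [(1+0.0545)^6 − 1] / 0.0545 ) = 237000 / 6.879387 = 34,450.7460

A$34,450.75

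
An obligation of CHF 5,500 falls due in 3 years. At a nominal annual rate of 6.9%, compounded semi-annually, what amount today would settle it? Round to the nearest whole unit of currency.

CHF 4,487

With 2 periods per year: i = 0.0345, n = 6.
PV = 5,500 / (1 + 0.0345)^6 = 5,500 / 1.225697 = 4,487.2444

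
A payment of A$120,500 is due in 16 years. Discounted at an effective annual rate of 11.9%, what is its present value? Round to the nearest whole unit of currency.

A$19,939

Discount factor = (1+0.119)^(−16) = 0.165470; PV = 120,500 × 0.165470 = 19,939.1051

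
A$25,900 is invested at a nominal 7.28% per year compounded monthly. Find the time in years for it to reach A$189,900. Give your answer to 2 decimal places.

27.45 years

Periodic rate i = 0.0728/12 = 0.00606667.
n = ln(189900/25900) / ln(1+0.00606667) = ln(7.33205) / 0.006048 = 329.3887 months
= 329.3887/12 years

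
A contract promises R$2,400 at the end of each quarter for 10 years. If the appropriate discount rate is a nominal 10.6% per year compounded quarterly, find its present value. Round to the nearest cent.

Periodic rate i = 0.106/4 = 0.0265; n = 10 × 4 = 40 periods.
Annuity factor a(40|0.0265) = 24.480353; PV = 2400 × 24.480353 = 58,752.8477

R$58,752.85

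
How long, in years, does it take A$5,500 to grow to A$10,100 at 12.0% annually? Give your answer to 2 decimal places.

5.36 years

(1+i)^n = 10100/5500 = 1.83636, so n = ln 1.83636 / ln 1.12 = 5.3630 years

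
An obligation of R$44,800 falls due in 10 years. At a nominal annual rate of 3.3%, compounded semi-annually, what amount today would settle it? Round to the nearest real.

Periodic rate i = 0.033/2 = 0.0165; n = 10 × 2 = 20 periods.
Discount factor = (1+0.0165)^(−20) = 0.720862; PV = 44,800 × 0.720862 = 32,294.6331

R$32,295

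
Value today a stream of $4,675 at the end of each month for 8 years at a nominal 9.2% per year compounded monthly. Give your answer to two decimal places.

Periodic rate i = 0.092/12 = 0.00766667; n = 8 × 12 = 96 periods.
PV = 4675 × [1 − (1+0.00766667)^(−96)] / 0.00766667 = 4675 × 67.777473 = 316,859.6866

$316,859.69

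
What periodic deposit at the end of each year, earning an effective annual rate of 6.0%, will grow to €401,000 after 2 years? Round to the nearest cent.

€194,660.19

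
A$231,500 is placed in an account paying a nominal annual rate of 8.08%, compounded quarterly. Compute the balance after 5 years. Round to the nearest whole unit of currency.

A$345,348

With 4 periods per year: i = 0.0202, n = 20.
231,500 × (1+0.0202)^20 = 231,500 × 1.491786 = 345,348.3451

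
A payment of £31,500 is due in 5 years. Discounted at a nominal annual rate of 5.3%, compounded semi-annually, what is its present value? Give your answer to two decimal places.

i = 0.053/2 = 0.0265 per half-year; n = 5·2 = 10.
PV = FV·(1+i)^(−n) = 31,500 × 0.769858 = 24,250.5178

£24,250.52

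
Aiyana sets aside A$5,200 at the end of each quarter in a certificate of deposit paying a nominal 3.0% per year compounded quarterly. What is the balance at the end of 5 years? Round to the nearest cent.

A$111,754.34

Periodic rate i = 0.03/4 = 0.0075; n = 5 × 4 = 20 periods.
Accumulation factor s(20|0.0075) = 21.491219; FV = 5200 × 21.491219 = 111,754.3387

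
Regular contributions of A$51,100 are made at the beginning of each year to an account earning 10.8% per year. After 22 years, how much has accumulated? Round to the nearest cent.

A$4,480,838.88

FV = PMT · [(1+i)^n − 1] / i × (1+i) = 51100 · 87.687649 = 4,480,838.8835
Payments are at the start of each period, so multiply by (1+i).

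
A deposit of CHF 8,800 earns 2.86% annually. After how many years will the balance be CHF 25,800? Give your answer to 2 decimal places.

38.14 years

(1+i)^n = 25800/8800 = 2.93182, so n = ln 2.93182 / ln 1.0286 = 38.1445 years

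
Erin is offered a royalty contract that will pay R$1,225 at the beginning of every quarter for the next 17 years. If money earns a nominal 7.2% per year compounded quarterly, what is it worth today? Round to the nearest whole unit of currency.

With 4 periods per year: i = 0.018, n = 68.
PV = PMT · [1 − (1+i)^(−n)] / i × (1+i) = 1225 · 39.743285 = 48,685.5242
Payments are at the start of each period, so multiply by (1+i).

R$48,686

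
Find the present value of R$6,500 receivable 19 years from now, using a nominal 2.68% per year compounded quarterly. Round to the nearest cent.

With 4 periods per year: i = 0.0067, n = 76.
Discount factor = (1+0.0067)^(−76) = 0.601998; PV = 6,500 × 0.601998 = 3,912.9846

R$3,912.98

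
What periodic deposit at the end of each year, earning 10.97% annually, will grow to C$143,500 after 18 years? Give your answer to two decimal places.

FV-annuity factor = 50.244234; PMT = 143500 / 50.244234 = 2,856.0491

C$2,856.05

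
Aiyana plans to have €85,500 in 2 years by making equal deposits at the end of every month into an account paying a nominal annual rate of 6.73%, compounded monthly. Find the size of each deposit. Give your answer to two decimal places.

With 12 periods per year: i = 0.00560833, n = 24.
PMT = 85500 / ( [(1+0.00560833)^24 − 1] / 0.00560833 ) = 85500 / 25.613479 = 3,338.0862

€3,338.09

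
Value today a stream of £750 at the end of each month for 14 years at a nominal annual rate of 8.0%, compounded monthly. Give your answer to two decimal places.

£75,656.84

i = 0.08/12 = 0.00666667 per month; n = 14·12 = 168.
PV = PMT · [1 − (1+i)^(−n)] / i = 750 · 100.875784 = 75,656.8378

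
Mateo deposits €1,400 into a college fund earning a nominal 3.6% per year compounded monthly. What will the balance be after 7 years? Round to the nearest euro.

With 12 periods per year: i = 0.003, n = 84.
FV = PV·(1+i)^n = 1,400 × 1.286111 = 1,800.5551

€1,801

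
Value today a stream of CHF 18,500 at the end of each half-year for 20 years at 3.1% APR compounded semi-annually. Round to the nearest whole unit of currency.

With 2 periods per year: i = 0.0155, n = 40.
PV = PMT · [1 − (1+i)^(−n)] / i = 18500 · 29.644584 = 548,424.8005

CHF 548,425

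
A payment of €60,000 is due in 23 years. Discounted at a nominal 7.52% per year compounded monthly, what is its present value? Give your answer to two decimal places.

€10,698.91

Periodic rate i = 0.0752/12 = 0.00626667; n = 23 × 12 = 276 periods.
PV = 60,000 / (1 + 0.00626667)^276 = 60,000 / 5.608050 = 10,698.9054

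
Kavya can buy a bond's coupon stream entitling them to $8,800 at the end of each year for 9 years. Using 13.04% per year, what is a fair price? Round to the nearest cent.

PV = 8800 × [1 − (1+0.1304)^(−9)] / 0.1304 = 8800 × 5.124032 = 45,091.4841

$45,091.48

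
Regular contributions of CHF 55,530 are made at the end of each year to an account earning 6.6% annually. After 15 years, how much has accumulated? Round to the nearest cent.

CHF 1,353,167.81

Accumulation factor s(15|0.066) = 24.368230; FV = 55530 × 24.368230 = 1,353,167.8094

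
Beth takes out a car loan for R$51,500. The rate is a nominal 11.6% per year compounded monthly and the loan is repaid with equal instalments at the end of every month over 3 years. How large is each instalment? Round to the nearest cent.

R$1,700.71

With 12 periods per year: i = 0.00966667, n = 36.
PMT = 51500 / ( [1 − (1+0.00966667)^(−36)] / 0.00966667 ) = 51500 / 30.281387 = 1,700.7147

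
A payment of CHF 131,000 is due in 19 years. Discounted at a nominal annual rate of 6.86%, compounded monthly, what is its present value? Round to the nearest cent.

CHF 35,712.78

With 12 periods per year: i = 0.00571667, n = 228.
PV = FV·(1+i)^(−n) = 131,000 × 0.272617 = 35,712.7846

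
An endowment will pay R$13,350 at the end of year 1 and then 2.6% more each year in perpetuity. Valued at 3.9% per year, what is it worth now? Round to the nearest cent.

PV = PMT / (i − g) = 13350 / (0.039 − 0.026) = 13350 / 0.013000 = 1,026,923.0769

R$1,026,923.08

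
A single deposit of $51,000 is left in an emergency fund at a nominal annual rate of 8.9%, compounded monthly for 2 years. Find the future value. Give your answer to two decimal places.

i = 0.089/12 = 0.00741667 per month; n = 2·12 = 24.
51,000 × (1+0.00741667)^24 = 51,000 × 1.194041 = 60,896.0794

$60,896.08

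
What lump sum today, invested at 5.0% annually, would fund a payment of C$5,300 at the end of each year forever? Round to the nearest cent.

C$106,000.00

PV = PMT / i = 5300 / 0.05 = 106,000.0000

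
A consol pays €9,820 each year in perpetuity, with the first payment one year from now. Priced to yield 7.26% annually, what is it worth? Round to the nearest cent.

PV = C/r = 9820/0.0726 = 135,261.7080

€135,261.71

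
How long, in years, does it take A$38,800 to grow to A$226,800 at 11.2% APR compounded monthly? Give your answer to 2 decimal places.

Periodic rate i = 0.112/12 = 0.00933333.
n = ln(226800/38800) / ln(1+0.00933333) = ln(5.84536) / 0.009290 = 190.0581 months
= 190.0581/12 years

15.84 years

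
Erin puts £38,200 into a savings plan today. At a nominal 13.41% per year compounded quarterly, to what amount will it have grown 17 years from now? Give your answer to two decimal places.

i = 0.1341/4 = 0.033525 per quarter; n = 17·4 = 68.
38,200 × (1+0.033525)^68 = 38,200 × 9.415146 = 359,658.5831

£359,658.58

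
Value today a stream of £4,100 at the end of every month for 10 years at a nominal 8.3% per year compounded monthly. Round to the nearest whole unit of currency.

With 12 periods per year: i = 0.00691667, n = 120.
Annuity factor a(120|0.00691667) = 81.354655; PV = 4100 × 81.354655 = 333,554.0856

£333,554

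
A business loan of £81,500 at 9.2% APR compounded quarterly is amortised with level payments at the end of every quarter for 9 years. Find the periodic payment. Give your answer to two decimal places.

Periodic rate i = 0.092/4 = 0.023; n = 9 × 4 = 36 periods.
PMT = 81500 / ( [1 − (1+0.023)^(−36)] / 0.023 ) = 81500 / 24.302644 = 3,353.5446

£3,353.54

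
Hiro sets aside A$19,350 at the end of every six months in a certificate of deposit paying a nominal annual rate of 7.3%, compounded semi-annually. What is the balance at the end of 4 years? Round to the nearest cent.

A$176,087.15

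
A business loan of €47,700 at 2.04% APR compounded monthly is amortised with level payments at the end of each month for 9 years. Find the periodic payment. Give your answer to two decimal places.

€483.83

With 12 periods per year: i = 0.0017, n = 108.
PMT = 47700 / ( [1 − (1+0.0017)^(−108)] / 0.0017 ) = 47700 / 98.589181 = 483.8259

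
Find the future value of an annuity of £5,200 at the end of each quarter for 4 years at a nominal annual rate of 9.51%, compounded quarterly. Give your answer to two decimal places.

i = 0.0951/4 = 0.023775 per quarter; n = 4·4 = 16.
Accumulation factor s(16|0.023775) = 19.195458; FV = 5200 × 19.195458 = 99,816.3795

£99,816.38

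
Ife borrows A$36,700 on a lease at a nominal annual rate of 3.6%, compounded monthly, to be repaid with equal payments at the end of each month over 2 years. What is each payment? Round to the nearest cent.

A$1,587.17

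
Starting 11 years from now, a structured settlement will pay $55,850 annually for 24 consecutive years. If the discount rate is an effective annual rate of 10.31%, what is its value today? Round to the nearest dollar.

$183,787

Value one period before first payment (t=10): 55850 × [1 − (1+0.1031)^(−24)] / 0.1031 = 55850 × 8.778905 = 490,301.8534
Discount back 10 years: 490,301.8534 × (1+0.1031)^(−10) = 490,301.8534 × 0.374845 = 183,786.9578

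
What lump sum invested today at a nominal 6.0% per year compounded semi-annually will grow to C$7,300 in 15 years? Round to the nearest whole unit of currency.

With 2 periods per year: i = 0.03, n = 30.
PV = 7,300 / (1 + 0.03)^30 = 7,300 / 2.427262 = 3,007.5033

C$3,008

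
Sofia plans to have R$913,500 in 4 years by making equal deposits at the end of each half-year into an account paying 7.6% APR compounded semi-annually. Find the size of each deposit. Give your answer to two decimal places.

R$99,848.90

Periodic rate i = 0.076/2 = 0.038; n = 4 × 2 = 8 periods.
PMT = 913500 / ( [(1+0.038)^8 − 1] / 0.038 ) = 913500 / 9.148824 = 99,848.8981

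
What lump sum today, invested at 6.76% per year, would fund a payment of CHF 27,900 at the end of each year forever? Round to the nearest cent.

PV = C/r = 27900/0.0676 = 412,721.8935

CHF 412,721.89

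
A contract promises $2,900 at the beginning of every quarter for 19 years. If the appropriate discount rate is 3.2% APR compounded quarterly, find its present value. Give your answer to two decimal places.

$165,980.28

i = 0.032/4 = 0.008 per quarter; n = 19·4 = 76.
PV = PMT · [1 − (1+i)^(−n)] / i × (1+i) = 2900 · 57.234579 = 165,980.2797
(Beginning-of-period payments → annuity-due factor ×(1+i).)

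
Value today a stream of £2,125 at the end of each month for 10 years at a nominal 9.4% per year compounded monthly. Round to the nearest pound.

£164,920

i = 0.094/12 = 0.00783333 per month; n = 10·12 = 120.
Annuity factor a(120|0.00783333) = 77.609214; PV = 2125 × 77.609214 = 164,919.5807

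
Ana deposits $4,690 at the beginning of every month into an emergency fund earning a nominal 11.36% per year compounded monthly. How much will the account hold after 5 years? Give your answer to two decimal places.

Periodic rate i = 0.1136/12 = 0.00946667; n = 5 × 12 = 60 periods.
FV = PMT · [(1+i)^n − 1] / i × (1+i) = 4690 · 81.044413 = 380,098.2947
Payments are at the start of each period, so multiply by (1+i).

$380,098.29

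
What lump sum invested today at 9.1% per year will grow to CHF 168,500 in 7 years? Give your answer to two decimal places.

PV = FV·(1+i)^(−n) = 168,500 × 0.543534 = 91,585.4853

CHF 91,585.49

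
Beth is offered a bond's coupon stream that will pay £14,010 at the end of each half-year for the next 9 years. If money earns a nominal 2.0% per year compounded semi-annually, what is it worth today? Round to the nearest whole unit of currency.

With 2 periods per year: i = 0.01, n = 18.
PV = 14010 × [1 − (1+0.01)^(−18)] / 0.01 = 14010 × 16.398269 = 229,739.7428

£229,740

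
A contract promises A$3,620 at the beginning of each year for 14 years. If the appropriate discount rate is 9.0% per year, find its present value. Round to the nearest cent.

A$30,722.59

Annuity factor a(14|0.09) × (1+i) = 8.486904; PV = 3620 × 8.486904 = 30,722.5922
Payments are at the start of each period, so multiply by (1+i).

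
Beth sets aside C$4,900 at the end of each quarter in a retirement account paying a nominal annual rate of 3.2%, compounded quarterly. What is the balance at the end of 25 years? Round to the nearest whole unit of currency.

Periodic rate i = 0.032/4 = 0.008; n = 25 × 4 = 100 periods.
FV = 4900 × [(1+0.008)^100 − 1] / 0.008 = 4900 × 152.308527 = 746,311.7823

C$746,312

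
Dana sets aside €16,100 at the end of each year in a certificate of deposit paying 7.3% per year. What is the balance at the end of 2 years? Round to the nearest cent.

€33,375.30

FV = 16100 × [(1+0.073)^2 − 1] / 0.073 = 16100 × 2.073000 = 33,375.3000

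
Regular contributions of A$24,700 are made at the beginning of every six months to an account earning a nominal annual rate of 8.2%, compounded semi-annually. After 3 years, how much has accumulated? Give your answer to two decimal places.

A$170,980.99

i = 0.082/2 = 0.041 per half-year; n = 3·2 = 6.
FV = 24700 × [(1+0.041)^6 − 1] / 0.041 × (1+i) = 24700 × 6.922307 = 170,980.9926
(Beginning-of-period payments → annuity-due factor ×(1+i).)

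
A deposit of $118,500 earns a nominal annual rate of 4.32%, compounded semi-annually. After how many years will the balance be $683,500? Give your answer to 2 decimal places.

Periodic rate i = 0.0432/2 = 0.0216.
(1+i)^n = 683500/118500 = 5.76793, so n = ln 5.76793 / ln 1.0216 = 81.9987 half-years
= 81.9987/2 years

41.00 years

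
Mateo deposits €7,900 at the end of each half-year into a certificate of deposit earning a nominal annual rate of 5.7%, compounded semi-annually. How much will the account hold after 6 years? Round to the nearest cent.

i = 0.057/2 = 0.0285 per half-year; n = 6·2 = 12.
FV = PMT · [(1+i)^n − 1] / i = 7900 · 14.071694 = 111,166.3837

€111,166.38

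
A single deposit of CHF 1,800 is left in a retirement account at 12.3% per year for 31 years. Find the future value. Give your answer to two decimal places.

FV = 1,800 × (1 + 0.123)^31 = 65,621.3180

CHF 65,621.32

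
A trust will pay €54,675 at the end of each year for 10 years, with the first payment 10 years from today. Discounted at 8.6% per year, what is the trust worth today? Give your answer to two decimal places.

€169,973.31

Value one period before first payment (t=9): 54675 × [1 − (1+0.086)^(−10)] / 0.086 = 54675 × 6.532213 = 357,148.7729
Discount back 9 years: 357,148.7729 × (1+0.086)^(−9) = 357,148.7729 × 0.475917 = 169,973.3112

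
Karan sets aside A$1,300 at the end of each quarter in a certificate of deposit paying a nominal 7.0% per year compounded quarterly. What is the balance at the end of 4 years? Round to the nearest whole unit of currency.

A$23,766

Periodic rate i = 0.07/4 = 0.0175; n = 4 × 4 = 16 periods.
Accumulation factor s(16|0.0175) = 18.281677; FV = 1300 × 18.281677 = 23,766.1804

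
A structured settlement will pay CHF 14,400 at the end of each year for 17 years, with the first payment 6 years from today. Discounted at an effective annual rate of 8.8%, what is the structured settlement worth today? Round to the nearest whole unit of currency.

CHF 81,745

Value one period before first payment (t=5): 14400 × [1 − (1+0.088)^(−17)] / 0.088 = 14400 × 8.654530 = 124,625.2275
PV₀ = 124,625.2275 / (1+0.088)^5 = 124,625.2275 / 1.524560 = 81,745.0544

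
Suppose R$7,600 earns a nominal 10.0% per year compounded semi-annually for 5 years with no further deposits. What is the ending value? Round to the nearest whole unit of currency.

R$12,380

Periodic rate i = 0.1/2 = 0.05; n = 5 × 2 = 10 periods.
FV = 7,600 × (1 + 0.05)^10 = 12,379.5992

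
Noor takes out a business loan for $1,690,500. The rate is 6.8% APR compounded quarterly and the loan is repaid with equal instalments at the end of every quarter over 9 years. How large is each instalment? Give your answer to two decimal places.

$63,170.11

With 4 periods per year: i = 0.017, n = 36.
Annuity-PV factor = 26.761074; PMT = 1.6905e+06 / 26.761074 = 63,170.1095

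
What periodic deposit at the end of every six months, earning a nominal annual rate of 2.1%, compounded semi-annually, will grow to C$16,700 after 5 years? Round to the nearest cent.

Periodic rate i = 0.021/2 = 0.0105; n = 5 × 2 = 10 periods.
PMT = 16700 / ( [(1+0.0105)^10 − 1] / 0.0105 ) = 16700 / 10.485976 = 1,592.6033

C$1,592.60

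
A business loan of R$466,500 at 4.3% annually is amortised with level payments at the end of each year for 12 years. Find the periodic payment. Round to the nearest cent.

R$50,575.66

Annuity-PV factor = 9.223805; PMT = 466500 / 9.223805 = 50,575.6555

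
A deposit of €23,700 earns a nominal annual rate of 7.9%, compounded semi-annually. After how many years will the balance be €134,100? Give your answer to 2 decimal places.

Periodic rate i = 0.079/2 = 0.0395.
(1+i)^n = 134100/23700 = 5.65823, so n = ln 5.65823 / ln 1.0395 = 44.7372 half-years
= 44.7372/2 years

22.37 years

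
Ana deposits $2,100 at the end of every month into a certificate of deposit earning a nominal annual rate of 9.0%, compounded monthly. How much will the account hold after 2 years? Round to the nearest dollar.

$54,996

i = 0.09/12 = 0.0075 per month; n = 2·12 = 24.
FV = PMT · [(1+i)^n − 1] / i = 2100 · 26.188471 = 54,995.7882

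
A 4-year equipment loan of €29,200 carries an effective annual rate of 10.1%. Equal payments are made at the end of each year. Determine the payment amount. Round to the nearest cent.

Annuity-PV factor = 3.163016; PMT = 29200 / 3.163016 = 9,231.6959

€9,231.70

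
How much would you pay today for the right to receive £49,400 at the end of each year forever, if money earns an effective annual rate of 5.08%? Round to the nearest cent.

£972,440.94

PV = PMT / i = 49400 / 0.0508 = 972,440.9449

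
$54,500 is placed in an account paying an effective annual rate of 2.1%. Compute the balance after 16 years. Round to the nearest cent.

54,500 × (1+0.021)^16 = 54,500 × 1.394479 = 75,999.0871

$75,999.09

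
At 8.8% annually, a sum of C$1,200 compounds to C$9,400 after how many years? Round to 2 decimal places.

24.41 years

n = ln(9400/1200) / ln(1+0.088) = ln(7.83333) / 0.084341 = 24.4055 years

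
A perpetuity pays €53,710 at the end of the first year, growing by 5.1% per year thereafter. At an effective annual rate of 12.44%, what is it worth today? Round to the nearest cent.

€731,743.87

PV = D₁/(r − g) = 53710/(0.1244 − 0.051) = 731,743.8692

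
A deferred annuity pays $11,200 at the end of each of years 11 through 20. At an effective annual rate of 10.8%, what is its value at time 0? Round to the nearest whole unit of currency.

$23,852

PV at t=10 (ordinary 10-year annuity): 11200 × a(10|0.108) = 11200 × 5.938949 = 66,516.2311
PV₀ = 66,516.2311 / (1+0.108)^10 = 66,516.2311 / 2.788673 = 23,852.2872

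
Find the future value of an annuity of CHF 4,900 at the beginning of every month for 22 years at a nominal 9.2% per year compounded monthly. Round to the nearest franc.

CHF 4,192,857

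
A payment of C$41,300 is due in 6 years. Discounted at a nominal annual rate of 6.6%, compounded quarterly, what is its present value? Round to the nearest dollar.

Periodic rate i = 0.066/4 = 0.0165; n = 6 × 4 = 24 periods.
PV = 41,300 / (1 + 0.0165)^24 = 41,300 / 1.481075 = 27,885.1420

C$27,885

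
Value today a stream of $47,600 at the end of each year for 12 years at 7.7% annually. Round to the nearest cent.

$364,360.68

PV = PMT · [1 − (1+i)^(−n)] / i = 47600 · 7.654636 = 364,360.6796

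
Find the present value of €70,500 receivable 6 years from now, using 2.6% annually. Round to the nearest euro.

€60,437

Discount factor = (1+0.026)^(−6) = 0.857266; PV = 70,500 × 0.857266 = 60,437.2858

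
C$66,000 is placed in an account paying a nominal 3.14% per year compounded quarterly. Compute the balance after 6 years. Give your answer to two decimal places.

C$79,624.28

With 4 periods per year: i = 0.00785, n = 24.
66,000 × (1+0.00785)^24 = 66,000 × 1.206429 = 79,624.2838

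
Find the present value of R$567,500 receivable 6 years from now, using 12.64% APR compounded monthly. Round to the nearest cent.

R$266,882.15

Periodic rate i = 0.1264/12 = 0.0105333; n = 6 × 12 = 72 periods.
PV = FV·(1+i)^(−n) = 567,500 × 0.470277 = 266,882.1461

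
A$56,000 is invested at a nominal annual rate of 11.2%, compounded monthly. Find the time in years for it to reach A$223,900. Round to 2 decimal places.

Periodic rate i = 0.112/12 = 0.00933333.
n = ln(223900/56000) / ln(1+0.00933333) = ln(3.99821) / 0.009290 = 149.1755 months
= 149.1755/12 years

12.43 years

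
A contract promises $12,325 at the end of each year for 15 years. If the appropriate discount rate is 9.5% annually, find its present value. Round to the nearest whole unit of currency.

PV = 12325 × [1 − (1+0.095)^(−15)] / 0.095 = 12325 × 7.828175 = 96,482.2569

$96,482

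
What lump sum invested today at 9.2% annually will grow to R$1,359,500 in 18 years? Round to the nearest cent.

R$278,850.69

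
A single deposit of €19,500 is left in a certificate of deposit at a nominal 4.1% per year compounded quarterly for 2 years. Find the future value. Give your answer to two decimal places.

Periodic rate i = 0.041/4 = 0.01025; n = 2 × 4 = 8 periods.
19,500 × (1+0.01025)^8 = 19,500 × 1.085003 = 21,157.5553

€21,157.56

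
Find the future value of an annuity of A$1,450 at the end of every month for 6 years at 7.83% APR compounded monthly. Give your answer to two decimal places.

i = 0.0783/12 = 0.006525 per month; n = 6·12 = 72.
FV = 1450 × [(1+0.006525)^72 − 1] / 0.006525 = 1450 × 91.530244 = 132,718.8545

A$132,718.85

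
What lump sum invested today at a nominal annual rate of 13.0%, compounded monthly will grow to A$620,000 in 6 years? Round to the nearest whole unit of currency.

i = 0.13/12 = 0.0108333 per month; n = 6·12 = 72.
PV = 620,000 / (1 + 0.0108333)^72 = 620,000 / 2.172341 = 285,406.4230

A$285,406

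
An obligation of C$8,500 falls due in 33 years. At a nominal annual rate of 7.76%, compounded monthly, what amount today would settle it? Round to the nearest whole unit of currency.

C$662

i = 0.0776/12 = 0.00646667 per month; n = 33·12 = 396.
Discount factor = (1+0.00646667)^(−396) = 0.077882; PV = 8,500 × 0.077882 = 662.0002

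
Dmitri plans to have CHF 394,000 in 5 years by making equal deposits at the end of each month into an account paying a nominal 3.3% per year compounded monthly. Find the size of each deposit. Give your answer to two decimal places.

CHF 6,048.81

Periodic rate i = 0.033/12 = 0.00275; n = 5 × 12 = 60 periods.
PMT = 394000 / ( [(1+0.00275)^60 − 1] / 0.00275 ) = 394000 / 65.136750 = 6,048.8127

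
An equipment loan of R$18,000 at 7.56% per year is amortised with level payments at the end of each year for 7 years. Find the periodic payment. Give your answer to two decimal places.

R$3,405.45

PMT = 18000 / ( [1 − (1+0.0756)^(−7)] / 0.0756 ) = 18000 / 5.285645 = 3,405.4497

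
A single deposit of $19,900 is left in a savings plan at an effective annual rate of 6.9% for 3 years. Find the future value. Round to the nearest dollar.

$24,310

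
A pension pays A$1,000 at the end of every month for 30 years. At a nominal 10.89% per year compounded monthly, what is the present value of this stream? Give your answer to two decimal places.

A$105,929.86

Periodic rate i = 0.1089/12 = 0.009075; n = 30 × 12 = 360 periods.
PV = PMT · [1 − (1+i)^(−n)] / i = 1000 · 105.929864 = 105,929.8643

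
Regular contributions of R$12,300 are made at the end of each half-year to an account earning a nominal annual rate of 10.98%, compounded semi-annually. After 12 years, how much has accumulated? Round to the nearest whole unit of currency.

Periodic rate i = 0.1098/2 = 0.0549; n = 12 × 2 = 24 periods.
Accumulation factor s(24|0.0549) = 47.474974; FV = 12300 × 47.474974 = 583,942.1857

R$583,942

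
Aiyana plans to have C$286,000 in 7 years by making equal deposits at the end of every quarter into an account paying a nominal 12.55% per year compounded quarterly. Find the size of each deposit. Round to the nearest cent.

C$6,525.97

With 4 periods per year: i = 0.031375, n = 28.
PMT = 286000 / ( [(1+0.031375)^28 − 1] / 0.031375 ) = 286000 / 43.824909 = 6,525.9691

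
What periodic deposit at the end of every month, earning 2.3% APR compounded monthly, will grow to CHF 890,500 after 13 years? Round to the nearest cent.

CHF 4,902.83

With 12 periods per year: i = 0.00191667, n = 156.
FV-annuity factor = 181.629792; PMT = 890500 / 181.629792 = 4,902.8300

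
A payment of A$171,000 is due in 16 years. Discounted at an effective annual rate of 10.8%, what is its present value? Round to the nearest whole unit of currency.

A$33,141

PV = FV·(1+i)^(−n) = 171,000 × 0.193804 = 33,140.5677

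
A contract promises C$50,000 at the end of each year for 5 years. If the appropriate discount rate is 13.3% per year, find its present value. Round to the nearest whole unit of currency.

PV = PMT · [1 − (1+i)^(−n)] / i = 50000 · 3.491638 = 174,581.8843

C$174,582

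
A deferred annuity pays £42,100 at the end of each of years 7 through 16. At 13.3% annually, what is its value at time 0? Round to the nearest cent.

Value one period before first payment (t=6): 42100 × [1 − (1+0.133)^(−10)] / 0.133 = 42100 × 5.361801 = 225,731.8384
PV₀ = 225,731.8384 / (1+0.133)^6 = 225,731.8384 / 2.115336 = 106,712.0245

£106,712.02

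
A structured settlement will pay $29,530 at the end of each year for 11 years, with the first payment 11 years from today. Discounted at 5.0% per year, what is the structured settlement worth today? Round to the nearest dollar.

PV at t=10 (ordinary 11-year annuity): 29530 × a(11|0.05) = 29530 × 8.306414 = 245,288.4119
Discount back 10 years: 245,288.4119 × (1+0.05)^(−10) = 245,288.4119 × 0.613913 = 150,585.8070

$150,586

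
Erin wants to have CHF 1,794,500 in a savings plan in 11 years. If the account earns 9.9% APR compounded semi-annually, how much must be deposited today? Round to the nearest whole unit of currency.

With 2 periods per year: i = 0.0495, n = 22.
PV = FV·(1+i)^(−n) = 1,794,500 × 0.345451 = 619,911.5363

CHF 619,912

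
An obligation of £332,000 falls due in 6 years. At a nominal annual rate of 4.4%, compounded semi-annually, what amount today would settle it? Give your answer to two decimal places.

£255,698.00

i = 0.044/2 = 0.022 per half-year; n = 6·2 = 12.
PV = 332,000 / (1 + 0.022)^12 = 332,000 / 1.298407 = 255,698.0018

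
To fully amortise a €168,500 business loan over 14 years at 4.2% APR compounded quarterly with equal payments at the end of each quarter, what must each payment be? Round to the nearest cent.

€3,995.08

i = 0.042/4 = 0.0105 per quarter; n = 14·4 = 56.
Annuity-PV factor = 42.176916; PMT = 168500 / 42.176916 = 3,995.0764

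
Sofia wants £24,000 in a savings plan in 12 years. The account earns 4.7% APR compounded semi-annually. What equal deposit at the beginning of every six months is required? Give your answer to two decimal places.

£738.42

i = 0.047/2 = 0.0235 per half-year; n = 12·2 = 24.
FV-annuity factor × (1+i) = 32.501903; PMT = 24000 / 32.501903 = 738.4183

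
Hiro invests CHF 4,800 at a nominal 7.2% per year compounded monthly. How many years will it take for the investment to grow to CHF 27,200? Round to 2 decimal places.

Periodic rate i = 0.072/12 = 0.006.
(1+i)^n = 27200/4800 = 5.66667, so n = ln 5.66667 / ln 1.006 = 289.9666 months
= 289.9666/12 years

24.16 years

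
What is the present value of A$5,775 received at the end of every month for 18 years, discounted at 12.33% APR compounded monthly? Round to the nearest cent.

With 12 periods per year: i = 0.010275, n = 216.
PV = PMT · [1 − (1+i)^(−n)] / i = 5775 · 86.626570 = 500,268.4446

A$500,268.44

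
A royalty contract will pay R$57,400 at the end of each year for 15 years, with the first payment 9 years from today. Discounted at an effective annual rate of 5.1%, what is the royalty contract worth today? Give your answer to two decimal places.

Value one period before first payment (t=8): 57400 × [1 − (1+0.051)^(−15)] / 0.051 = 57400 × 10.309853 = 591,785.5594
PV₀ = 591,785.5594 / (1+0.051)^8 = 591,785.5594 / 1.488750 = 397,505.0360

R$397,505.04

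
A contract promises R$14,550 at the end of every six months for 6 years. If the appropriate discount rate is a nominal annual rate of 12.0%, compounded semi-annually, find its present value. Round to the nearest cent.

i = 0.12/2 = 0.06 per half-year; n = 6·2 = 12.
PV = PMT · [1 − (1+i)^(−n)] / i = 14550 · 8.383844 = 121,984.9293

R$121,984.93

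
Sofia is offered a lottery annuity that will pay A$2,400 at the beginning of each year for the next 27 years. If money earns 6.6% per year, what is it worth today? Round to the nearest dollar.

A$31,862

Annuity factor a(27|0.066) × (1+i) = 13.275649; PV = 2400 × 13.275649 = 31,861.5564
Payments are at the start of each period, so multiply by (1+i).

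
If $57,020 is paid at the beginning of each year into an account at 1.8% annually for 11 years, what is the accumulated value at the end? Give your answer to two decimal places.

$699,193.60

FV = PMT · [(1+i)^n − 1] / i × (1+i) = 57020 · 12.262252 = 699,193.5950
(Beginning-of-period payments → annuity-due factor ×(1+i).)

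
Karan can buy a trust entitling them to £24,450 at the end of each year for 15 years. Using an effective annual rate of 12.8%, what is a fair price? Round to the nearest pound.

PV = 24450 × [1 − (1+0.128)^(−15)] / 0.128 = 24450 × 6.529716 = 159,651.5561

£159,652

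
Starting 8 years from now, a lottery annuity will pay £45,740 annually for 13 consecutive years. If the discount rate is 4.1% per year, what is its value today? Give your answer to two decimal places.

£342,630.90

Value one period before first payment (t=7): 45740 × [1 − (1+0.041)^(−13)] / 0.041 = 45740 × 9.923971 = 453,922.4245
PV₀ = 453,922.4245 / (1+0.041)^7 = 453,922.4245 / 1.324815 = 342,630.9035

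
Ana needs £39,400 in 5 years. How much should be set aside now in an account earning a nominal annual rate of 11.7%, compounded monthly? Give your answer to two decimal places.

£22,012.25

Periodic rate i = 0.117/12 = 0.00975; n = 5 × 12 = 60 periods.
PV = 39,400 / (1 + 0.00975)^60 = 39,400 / 1.789912 = 22,012.2538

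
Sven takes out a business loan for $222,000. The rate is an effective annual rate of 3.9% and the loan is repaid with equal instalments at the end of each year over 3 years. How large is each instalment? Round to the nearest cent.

$79,845.59

Annuity-PV factor = 2.780366; PMT = 222000 / 2.780366 = 79,845.5918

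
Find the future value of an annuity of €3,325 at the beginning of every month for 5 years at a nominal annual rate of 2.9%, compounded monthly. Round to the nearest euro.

€214,929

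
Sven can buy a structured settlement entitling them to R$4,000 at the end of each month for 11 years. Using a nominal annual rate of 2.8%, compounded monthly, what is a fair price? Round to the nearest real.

Periodic rate i = 0.028/12 = 0.00233333; n = 11 × 12 = 132 periods.
PV = 4000 × [1 − (1+0.00233333)^(−132)] / 0.00233333 = 4000 × 113.494699 = 453,978.7975

R$453,979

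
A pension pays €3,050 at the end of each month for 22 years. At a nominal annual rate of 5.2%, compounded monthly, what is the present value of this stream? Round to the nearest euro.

€479,087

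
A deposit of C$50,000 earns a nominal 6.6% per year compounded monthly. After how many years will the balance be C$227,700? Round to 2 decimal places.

23.03 years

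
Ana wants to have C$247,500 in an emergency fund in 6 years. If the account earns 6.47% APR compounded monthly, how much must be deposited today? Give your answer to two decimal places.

i = 0.0647/12 = 0.00539167 per month; n = 6·12 = 72.
PV = 247,500 / (1 + 0.00539167)^72 = 247,500 / 1.472788 = 168,048.6226

C$168,048.62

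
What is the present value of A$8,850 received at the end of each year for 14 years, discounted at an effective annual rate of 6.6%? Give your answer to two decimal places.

Annuity factor a(14|0.066) = 8.959169; PV = 8850 × 8.959169 = 79,288.6490

A$79,288.65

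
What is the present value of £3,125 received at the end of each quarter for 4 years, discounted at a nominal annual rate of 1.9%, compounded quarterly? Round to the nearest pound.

With 4 periods per year: i = 0.00475, n = 16.
Annuity factor a(16|0.00475) = 15.372003; PV = 3125 × 15.372003 = 48,037.5105

£48,038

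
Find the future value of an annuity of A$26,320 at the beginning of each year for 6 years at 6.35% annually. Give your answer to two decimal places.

FV = PMT · [(1+i)^n − 1] / i × (1+i) = 26320 · 7.483939 = 196,977.2786
(annuity-due: payments at period start, so ×(1+i).)

A$196,977.28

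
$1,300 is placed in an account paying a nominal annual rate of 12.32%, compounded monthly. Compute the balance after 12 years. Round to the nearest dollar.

$5,659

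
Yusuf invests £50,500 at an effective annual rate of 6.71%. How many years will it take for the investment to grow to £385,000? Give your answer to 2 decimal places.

31.28 years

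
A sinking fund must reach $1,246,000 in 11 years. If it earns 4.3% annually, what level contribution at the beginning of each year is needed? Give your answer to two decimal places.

FV-annuity factor × (1+i) = 14.286985; PMT = 1.246e+06 / 14.286985 = 87,212.2447

$87,212.24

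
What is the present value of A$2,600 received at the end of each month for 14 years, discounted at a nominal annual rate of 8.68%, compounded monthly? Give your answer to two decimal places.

A$252,349.40

With 12 periods per year: i = 0.00723333, n = 168.
PV = 2600 × [1 − (1+0.00723333)^(−168)] / 0.00723333 = 2600 × 97.057460 = 252,349.3963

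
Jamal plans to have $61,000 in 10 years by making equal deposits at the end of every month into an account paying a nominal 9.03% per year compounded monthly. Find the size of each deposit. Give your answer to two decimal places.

i = 0.0903/12 = 0.007525 per month; n = 10·12 = 120.
FV-annuity factor = 193.842816; PMT = 61000 / 193.842816 = 314.6880

$314.69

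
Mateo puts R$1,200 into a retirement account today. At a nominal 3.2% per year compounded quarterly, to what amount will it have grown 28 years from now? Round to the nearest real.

R$2,929

i = 0.032/4 = 0.008 per quarter; n = 28·4 = 112.
FV = PV·(1+i)^n = 1,200 × 2.441066 = 2,929.2797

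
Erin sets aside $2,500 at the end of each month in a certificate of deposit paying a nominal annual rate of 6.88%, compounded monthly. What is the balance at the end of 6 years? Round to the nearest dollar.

With 12 periods per year: i = 0.00573333, n = 72.
FV = 2500 × [(1+0.00573333)^72 − 1] / 0.00573333 = 2500 × 88.824861 = 222,062.1516

$222,062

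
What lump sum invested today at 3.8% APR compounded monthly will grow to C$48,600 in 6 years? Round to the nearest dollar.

C$38,706

Periodic rate i = 0.038/12 = 0.00316667; n = 6 × 12 = 72 periods.
PV = 48,600 / (1 + 0.00316667)^72 = 48,600 / 1.255633 = 38,705.5798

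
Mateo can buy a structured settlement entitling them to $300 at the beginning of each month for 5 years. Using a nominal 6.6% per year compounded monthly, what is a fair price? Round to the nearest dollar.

$15,380

i = 0.066/12 = 0.0055 per month; n = 5·12 = 60.
PV = 300 × [1 − (1+0.0055)^(−60)] / 0.0055 × (1+i) = 300 × 51.266959 = 15,380.0877
(annuity-due: payments at period start, so ×(1+i).)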